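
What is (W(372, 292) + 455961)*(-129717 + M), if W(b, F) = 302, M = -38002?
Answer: -76523974097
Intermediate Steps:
(W(372, 292) + 455961)*(-129717 + M) = (302 + 455961)*(-129717 - 38002) = 456263*(-167719) = -76523974097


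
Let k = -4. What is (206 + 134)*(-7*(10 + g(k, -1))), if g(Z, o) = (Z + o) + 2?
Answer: -16660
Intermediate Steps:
g(Z, o) = 2 + Z + o
(206 + 134)*(-7*(10 + g(k, -1))) = (206 + 134)*(-7*(10 + (2 - 4 - 1))) = 340*(-7*(10 - 3)) = 340*(-7*7) = 340*(-49) = -16660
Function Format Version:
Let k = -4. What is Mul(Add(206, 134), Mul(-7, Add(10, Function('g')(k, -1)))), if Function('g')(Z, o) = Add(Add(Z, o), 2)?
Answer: -16660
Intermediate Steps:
Function('g')(Z, o) = Add(2, Z, o)
Mul(Add(206, 134), Mul(-7, Add(10, Function('g')(k, -1)))) = Mul(Add(206, 134), Mul(-7, Add(10, Add(2, -4, -1)))) = Mul(340, Mul(-7, Add(10, -3))) = Mul(340, Mul(-7, 7)) = Mul(340, -49) = -16660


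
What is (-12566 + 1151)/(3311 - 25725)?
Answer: 11415/22414 ≈ 0.50928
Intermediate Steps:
(-12566 + 1151)/(3311 - 25725) = -11415/(-22414) = -11415*(-1/22414) = 11415/22414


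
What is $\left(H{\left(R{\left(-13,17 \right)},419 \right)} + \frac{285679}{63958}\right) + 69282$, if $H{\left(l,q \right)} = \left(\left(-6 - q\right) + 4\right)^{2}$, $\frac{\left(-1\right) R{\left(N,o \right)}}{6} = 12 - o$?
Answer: $\frac{15767403713}{63958} \approx 2.4653 \cdot 10^{5}$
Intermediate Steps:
$R{\left(N,o \right)} = -72 + 6 o$ ($R{\left(N,o \right)} = - 6 \left(12 - o\right) = -72 + 6 o$)
$H{\left(l,q \right)} = \left(-2 - q\right)^{2}$
$\left(H{\left(R{\left(-13,17 \right)},419 \right)} + \frac{285679}{63958}\right) + 69282 = \left(\left(2 + 419\right)^{2} + \frac{285679}{63958}\right) + 69282 = \left(421^{2} + 285679 \cdot \frac{1}{63958}\right) + 69282 = \left(177241 + \frac{285679}{63958}\right) + 69282 = \frac{11336265557}{63958} + 69282 = \frac{15767403713}{63958}$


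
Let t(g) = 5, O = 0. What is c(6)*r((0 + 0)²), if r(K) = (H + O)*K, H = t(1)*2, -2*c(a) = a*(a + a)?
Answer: 0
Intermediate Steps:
c(a) = -a² (c(a) = -a*(a + a)/2 = -a*2*a/2 = -a²)
H = 10 (H = 5*2 = 10)
r(K) = 10*K (r(K) = (10 + 0)*K = 10*K)
c(6)*r((0 + 0)²) = (-1*6²)*(10*(0 + 0)²) = (-1*36)*(10*0²) = -360*0 = -36*0 = 0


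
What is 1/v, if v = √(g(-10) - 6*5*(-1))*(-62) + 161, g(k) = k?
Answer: -161/50959 - 124*√5/50959 ≈ -0.0086005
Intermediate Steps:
v = 161 - 124*√5 (v = √(-10 - 6*5*(-1))*(-62) + 161 = √(-10 - 30*(-1))*(-62) + 161 = √(-10 + 30)*(-62) + 161 = √20*(-62) + 161 = (2*√5)*(-62) + 161 = -124*√5 + 161 = 161 - 124*√5 ≈ -116.27)
1/v = 1/(161 - 124*√5)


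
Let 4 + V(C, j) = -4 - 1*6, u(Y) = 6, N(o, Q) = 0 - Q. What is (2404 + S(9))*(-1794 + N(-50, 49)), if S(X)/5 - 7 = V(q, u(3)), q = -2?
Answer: -4366067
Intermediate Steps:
N(o, Q) = -Q
V(C, j) = -14 (V(C, j) = -4 + (-4 - 1*6) = -4 + (-4 - 6) = -4 - 10 = -14)
S(X) = -35 (S(X) = 35 + 5*(-14) = 35 - 70 = -35)
(2404 + S(9))*(-1794 + N(-50, 49)) = (2404 - 35)*(-1794 - 1*49) = 2369*(-1794 - 49) = 2369*(-1843) = -4366067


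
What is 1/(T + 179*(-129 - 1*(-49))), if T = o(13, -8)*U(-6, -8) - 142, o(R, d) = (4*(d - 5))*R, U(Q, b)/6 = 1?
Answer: -1/18518 ≈ -5.4002e-5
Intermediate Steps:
U(Q, b) = 6 (U(Q, b) = 6*1 = 6)
o(R, d) = R*(-20 + 4*d) (o(R, d) = (4*(-5 + d))*R = (-20 + 4*d)*R = R*(-20 + 4*d))
T = -4198 (T = (4*13*(-5 - 8))*6 - 142 = (4*13*(-13))*6 - 142 = -676*6 - 142 = -4056 - 142 = -4198)
1/(T + 179*(-129 - 1*(-49))) = 1/(-4198 + 179*(-129 - 1*(-49))) = 1/(-4198 + 179*(-129 + 49)) = 1/(-4198 + 179*(-80)) = 1/(-4198 - 14320) = 1/(-18518) = -1/18518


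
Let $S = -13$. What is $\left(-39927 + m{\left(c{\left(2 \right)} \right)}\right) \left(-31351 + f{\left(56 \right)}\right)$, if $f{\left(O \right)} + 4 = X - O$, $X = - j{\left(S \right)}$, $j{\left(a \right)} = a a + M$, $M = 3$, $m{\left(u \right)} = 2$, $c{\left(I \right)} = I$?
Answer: $1260951275$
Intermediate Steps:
$j{\left(a \right)} = 3 + a^{2}$ ($j{\left(a \right)} = a a + 3 = a^{2} + 3 = 3 + a^{2}$)
$X = -172$ ($X = - (3 + \left(-13\right)^{2}) = - (3 + 169) = \left(-1\right) 172 = -172$)
$f{\left(O \right)} = -176 - O$ ($f{\left(O \right)} = -4 - \left(172 + O\right) = -176 - O$)
$\left(-39927 + m{\left(c{\left(2 \right)} \right)}\right) \left(-31351 + f{\left(56 \right)}\right) = \left(-39927 + 2\right) \left(-31351 - 232\right) = - 39925 \left(-31351 - 232\right) = \left(-39925\right) \left(-31583\right) = 1260951275$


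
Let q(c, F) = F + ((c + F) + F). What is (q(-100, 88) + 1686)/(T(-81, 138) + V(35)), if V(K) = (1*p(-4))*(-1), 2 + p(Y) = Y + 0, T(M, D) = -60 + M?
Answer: -370/27 ≈ -13.704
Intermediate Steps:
p(Y) = -2 + Y (p(Y) = -2 + (Y + 0) = -2 + Y)
V(K) = 6 (V(K) = (1*(-2 - 4))*(-1) = (1*(-6))*(-1) = -6*(-1) = 6)
q(c, F) = c + 3*F (q(c, F) = F + ((F + c) + F) = F + (c + 2*F) = c + 3*F)
(q(-100, 88) + 1686)/(T(-81, 138) + V(35)) = ((-100 + 3*88) + 1686)/((-60 - 81) + 6) = ((-100 + 264) + 1686)/(-141 + 6) = (164 + 1686)/(-135) = 1850*(-1/135) = -370/27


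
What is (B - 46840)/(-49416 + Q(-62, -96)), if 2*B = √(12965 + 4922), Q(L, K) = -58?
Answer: 23420/24737 - √17887/98948 ≈ 0.94541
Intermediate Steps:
B = √17887/2 (B = √(12965 + 4922)/2 = √17887/2 ≈ 66.871)
(B - 46840)/(-49416 + Q(-62, -96)) = (√17887/2 - 46840)/(-49416 - 58) = (-46840 + √17887/2)/(-49474) = (-46840 + √17887/2)*(-1/49474) = 23420/24737 - √17887/98948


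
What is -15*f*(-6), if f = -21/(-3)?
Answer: 630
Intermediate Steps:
f = 7 (f = -21*(-⅓) = 7)
-15*f*(-6) = -15*7*(-6) = -105*(-6) = 630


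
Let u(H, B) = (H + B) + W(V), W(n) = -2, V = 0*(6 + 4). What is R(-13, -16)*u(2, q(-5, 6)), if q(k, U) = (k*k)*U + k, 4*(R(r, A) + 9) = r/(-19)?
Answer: -97295/76 ≈ -1280.2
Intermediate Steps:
R(r, A) = -9 - r/76 (R(r, A) = -9 + (r/(-19))/4 = -9 + (r*(-1/19))/4 = -9 + (-r/19)/4 = -9 - r/76)
q(k, U) = k + U*k**2 (q(k, U) = k**2*U + k = U*k**2 + k = k + U*k**2)
V = 0 (V = 0*10 = 0)
u(H, B) = -2 + B + H (u(H, B) = (H + B) - 2 = (B + H) - 2 = -2 + B + H)
R(-13, -16)*u(2, q(-5, 6)) = (-9 - 1/76*(-13))*(-2 - 5*(1 + 6*(-5)) + 2) = (-9 + 13/76)*(-2 - 5*(1 - 30) + 2) = -671*(-2 - 5*(-29) + 2)/76 = -671*(-2 + 145 + 2)/76 = -671/76*145 = -97295/76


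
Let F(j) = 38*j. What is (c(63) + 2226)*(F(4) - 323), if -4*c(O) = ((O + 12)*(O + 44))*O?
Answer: 84930741/4 ≈ 2.1233e+7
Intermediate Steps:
c(O) = -O*(12 + O)*(44 + O)/4 (c(O) = -(O + 12)*(O + 44)*O/4 = -(12 + O)*(44 + O)*O/4 = -O*(12 + O)*(44 + O)/4)
(c(63) + 2226)*(F(4) - 323) = (-¼*63*(528 + 63² + 56*63) + 2226)*(38*4 - 323) = (-¼*63*(528 + 3969 + 3528) + 2226)*(152 - 323) = (-¼*63*8025 + 2226)*(-171) = (-505575/4 + 2226)*(-171) = -496671/4*(-171) = 84930741/4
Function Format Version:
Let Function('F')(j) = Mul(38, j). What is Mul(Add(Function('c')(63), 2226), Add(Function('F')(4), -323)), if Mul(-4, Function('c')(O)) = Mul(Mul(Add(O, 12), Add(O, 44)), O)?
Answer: Rational(84930741, 4) ≈ 2.1233e+7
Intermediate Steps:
Function('c')(O) = Mul(Rational(-1, 4), O, Add(12, O), Add(44, O)) (Function('c')(O) = Mul(Rational(-1, 4), Mul(Mul(Add(O, 12), Add(O, 44)), O)) = Mul(Rational(-1, 4), Mul(Mul(Add(12, O), Add(44, O)), O)) = Mul(Rational(-1, 4), Mul(O, Add(12, O), Add(44, O))) = Mul(Rational(-1, 4), O, Add(12, O), Add(44, O)))
Mul(Add(Function('c')(63), 2226), Add(Function('F')(4), -323)) = Mul(Add(Mul(Rational(-1, 4), 63, Add(528, Pow(63, 2), Mul(56, 63))), 2226), Add(Mul(38, 4), -323)) = Mul(Add(Mul(Rational(-1, 4), 63, Add(528, 3969, 3528)), 2226), Add(152, -323)) = Mul(Add(Mul(Rational(-1, 4), 63, 8025), 2226), -171) = Mul(Add(Rational(-505575, 4), 2226), -171) = Mul(Rational(-496671, 4), -171) = Rational(84930741, 4)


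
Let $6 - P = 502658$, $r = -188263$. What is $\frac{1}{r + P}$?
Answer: $- \frac{1}{690915} \approx -1.4474 \cdot 10^{-6}$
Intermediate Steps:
$P = -502652$ ($P = 6 - 502658 = -502652$)
$\frac{1}{r + P} = \frac{1}{-188263 - 502652} = \frac{1}{-690915} = - \frac{1}{690915}$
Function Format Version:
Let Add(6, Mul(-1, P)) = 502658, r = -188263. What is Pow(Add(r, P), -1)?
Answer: Rational(-1, 690915) ≈ -1.4474e-6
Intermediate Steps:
P = -502652 (P = Add(6, Mul(-1, 502658)) = Add(6, -502658) = -502652)
Pow(Add(r, P), -1) = Pow(Add(-188263, -502652), -1) = Pow(-690915, -1) = Rational(-1, 690915)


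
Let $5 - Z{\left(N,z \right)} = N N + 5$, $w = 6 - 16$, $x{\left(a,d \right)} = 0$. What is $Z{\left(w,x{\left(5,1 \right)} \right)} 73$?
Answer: $-7300$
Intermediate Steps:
$w = -10$ ($w = 6 - 16 = -10$)
$Z{\left(N,z \right)} = - N^{2}$ ($Z{\left(N,z \right)} = 5 - \left(N N + 5\right) = 5 - \left(N^{2} + 5\right) = 5 - \left(5 + N^{2}\right) = - N^{2}$)
$Z{\left(w,x{\left(5,1 \right)} \right)} 73 = - \left(-10\right)^{2} \cdot 73 = \left(-1\right) 100 \cdot 73 = \left(-100\right) 73 = -7300$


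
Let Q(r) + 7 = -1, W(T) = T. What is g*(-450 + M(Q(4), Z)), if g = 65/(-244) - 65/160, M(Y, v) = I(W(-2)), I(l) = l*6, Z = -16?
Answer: 303303/976 ≈ 310.76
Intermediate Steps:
I(l) = 6*l
Q(r) = -8 (Q(r) = -7 - 1 = -8)
M(Y, v) = -12 (M(Y, v) = 6*(-2) = -12)
g = -1313/1952 (g = 65*(-1/244) - 65*1/160 = -65/244 - 13/32 = -1313/1952 ≈ -0.67264)
g*(-450 + M(Q(4), Z)) = -1313*(-450 - 12)/1952 = -1313/1952*(-462) = 303303/976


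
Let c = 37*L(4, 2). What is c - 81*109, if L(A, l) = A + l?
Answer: -8607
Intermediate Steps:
c = 222 (c = 37*(4 + 2) = 37*6 = 222)
c - 81*109 = 222 - 81*109 = 222 - 8829 = -8607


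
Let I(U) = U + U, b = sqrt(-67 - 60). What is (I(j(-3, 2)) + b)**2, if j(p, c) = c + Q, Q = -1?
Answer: (2 + I*sqrt(127))**2 ≈ -123.0 + 45.078*I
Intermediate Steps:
j(p, c) = -1 + c (j(p, c) = c - 1 = -1 + c)
b = I*sqrt(127) (b = sqrt(-127) = I*sqrt(127) ≈ 11.269*I)
I(U) = 2*U
(I(j(-3, 2)) + b)**2 = (2*(-1 + 2) + I*sqrt(127))**2 = (2*1 + I*sqrt(127))**2 = (2 + I*sqrt(127))**2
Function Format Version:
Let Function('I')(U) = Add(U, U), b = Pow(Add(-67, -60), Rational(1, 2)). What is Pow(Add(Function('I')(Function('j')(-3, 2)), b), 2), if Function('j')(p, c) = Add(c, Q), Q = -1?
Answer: Pow(Add(2, Mul(I, Pow(127, Rational(1, 2)))), 2) ≈ Add(-123.00, Mul(45.078, I))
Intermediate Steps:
Function('j')(p, c) = Add(-1, c) (Function('j')(p, c) = Add(c, -1) = Add(-1, c))
b = Mul(I, Pow(127, Rational(1, 2))) (b = Pow(-127, Rational(1, 2)) = Mul(I, Pow(127, Rational(1, 2))) ≈ Mul(11.269, I))
Function('I')(U) = Mul(2, U)
Pow(Add(Function('I')(Function('j')(-3, 2)), b), 2) = Pow(Add(Mul(2, Add(-1, 2)), Mul(I, Pow(127, Rational(1, 2)))), 2) = Pow(Add(Mul(2, 1), Mul(I, Pow(127, Rational(1, 2)))), 2) = Pow(Add(2, Mul(I, Pow(127, Rational(1, 2)))), 2)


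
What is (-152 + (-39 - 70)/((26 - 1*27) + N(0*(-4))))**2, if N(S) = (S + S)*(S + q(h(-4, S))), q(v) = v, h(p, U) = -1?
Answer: 1849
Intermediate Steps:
N(S) = 2*S*(-1 + S) (N(S) = (S + S)*(S - 1) = (2*S)*(-1 + S) = 2*S*(-1 + S))
(-152 + (-39 - 70)/((26 - 1*27) + N(0*(-4))))**2 = (-152 + (-39 - 70)/((26 - 1*27) + 2*(0*(-4))*(-1 + 0*(-4))))**2 = (-152 - 109/((26 - 27) + 2*0*(-1 + 0)))**2 = (-152 - 109/(-1 + 2*0*(-1)))**2 = (-152 - 109/(-1 + 0))**2 = (-152 - 109/(-1))**2 = (-152 - 109*(-1))**2 = (-152 + 109)**2 = (-43)**2 = 1849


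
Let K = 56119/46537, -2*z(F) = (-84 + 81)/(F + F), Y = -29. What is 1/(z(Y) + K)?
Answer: 5398292/6370193 ≈ 0.84743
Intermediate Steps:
z(F) = 3/(4*F) (z(F) = -(-84 + 81)/(2*(F + F)) = -(-3)/(2*(2*F)) = -(-3)*1/(2*F)/2 = -(-3)/(4*F) = 3/(4*F))
K = 56119/46537 (K = 56119*(1/46537) = 56119/46537 ≈ 1.2059)
1/(z(Y) + K) = 1/((¾)/(-29) + 56119/46537) = 1/((¾)*(-1/29) + 56119/46537) = 1/(-3/116 + 56119/46537) = 1/(6370193/5398292) = 5398292/6370193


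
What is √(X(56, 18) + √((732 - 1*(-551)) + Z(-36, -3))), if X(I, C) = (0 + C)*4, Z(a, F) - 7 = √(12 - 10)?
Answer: √(72 + √(1290 + √2)) ≈ 10.389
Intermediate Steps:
Z(a, F) = 7 + √2 (Z(a, F) = 7 + √(12 - 10) = 7 + √2)
X(I, C) = 4*C (X(I, C) = C*4 = 4*C)
√(X(56, 18) + √((732 - 1*(-551)) + Z(-36, -3))) = √(4*18 + √((732 - 1*(-551)) + (7 + √2))) = √(72 + √((732 + 551) + (7 + √2))) = √(72 + √(1283 + (7 + √2))) = √(72 + √(1290 + √2))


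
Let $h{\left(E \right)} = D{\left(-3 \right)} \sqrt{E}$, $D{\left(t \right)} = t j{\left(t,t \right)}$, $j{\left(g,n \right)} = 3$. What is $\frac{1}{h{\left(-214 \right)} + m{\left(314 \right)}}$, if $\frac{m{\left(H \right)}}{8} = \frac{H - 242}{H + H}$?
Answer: $\frac{1256}{23738139} + \frac{24649 i \sqrt{214}}{47476278} \approx 5.2911 \cdot 10^{-5} + 0.007595 i$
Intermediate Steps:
$m{\left(H \right)} = \frac{4 \left(-242 + H\right)}{H}$ ($m{\left(H \right)} = 8 \frac{H - 242}{H + H} = 8 \frac{-242 + H}{2 H} = \frac{4 \left(-242 + H\right)}{H}$)
$D{\left(t \right)} = 3 t$ ($D{\left(t \right)} = t 3 = 3 t$)
$h{\left(E \right)} = - 9 \sqrt{E}$ ($h{\left(E \right)} = 3 \left(-3\right) \sqrt{E} = - 9 \sqrt{E}$)
$\frac{1}{h{\left(-214 \right)} + m{\left(314 \right)}} = \frac{1}{- 9 \sqrt{-214} + \left(4 - \frac{968}{314}\right)} = \frac{1}{- 9 i \sqrt{214} + \left(4 - \frac{484}{157}\right)} = \frac{1}{- 9 i \sqrt{214} + \frac{144}{157}} = \frac{1}{\frac{144}{157} - 9 i \sqrt{214}}$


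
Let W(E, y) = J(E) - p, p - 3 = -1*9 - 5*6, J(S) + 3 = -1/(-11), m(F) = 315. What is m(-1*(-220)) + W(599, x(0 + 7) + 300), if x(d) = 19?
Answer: 3829/11 ≈ 348.09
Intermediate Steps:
J(S) = -32/11 (J(S) = -3 - 1/(-11) = -3 - 1*(-1/11) = -3 + 1/11 = -32/11)
p = -36 (p = 3 + (-1*9 - 5*6) = 3 + (-9 - 30) = 3 - 39 = -36)
W(E, y) = 364/11 (W(E, y) = -32/11 - 1*(-36) = -32/11 + 36 = 364/11)
m(-1*(-220)) + W(599, x(0 + 7) + 300) = 315 + 364/11 = 3829/11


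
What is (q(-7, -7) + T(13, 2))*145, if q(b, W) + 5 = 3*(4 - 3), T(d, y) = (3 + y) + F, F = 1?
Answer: 580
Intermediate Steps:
T(d, y) = 4 + y (T(d, y) = (3 + y) + 1 = 4 + y)
q(b, W) = -2 (q(b, W) = -5 + 3*(4 - 3) = -5 + 3*1 = -5 + 3 = -2)
(q(-7, -7) + T(13, 2))*145 = (-2 + (4 + 2))*145 = (-2 + 6)*145 = 4*145 = 580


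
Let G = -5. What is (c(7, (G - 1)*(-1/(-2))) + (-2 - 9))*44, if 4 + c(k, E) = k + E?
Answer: -484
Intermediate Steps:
c(k, E) = -4 + E + k (c(k, E) = -4 + (k + E) = -4 + (E + k) = -4 + E + k)
(c(7, (G - 1)*(-1/(-2))) + (-2 - 9))*44 = ((-4 + (-5 - 1)*(-1/(-2)) + 7) + (-2 - 9))*44 = ((-4 - (-6)*(-1)/2 + 7) - 11)*44 = ((-4 - 6*½ + 7) - 11)*44 = ((-4 - 3 + 7) - 11)*44 = (0 - 11)*44 = -11*44 = -484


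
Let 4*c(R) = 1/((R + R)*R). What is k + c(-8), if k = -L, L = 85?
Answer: -43519/512 ≈ -84.998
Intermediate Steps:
c(R) = 1/(8*R**2) (c(R) = (1/((R + R)*R))/4 = (1/(((2*R))*R))/4 = ((1/(2*R))/R)/4 = (1/(2*R**2))/4 = 1/(8*R**2))
k = -85 (k = -1*85 = -85)
k + c(-8) = -85 + (1/8)/(-8)**2 = -85 + (1/8)*(1/64) = -85 + 1/512 = -43519/512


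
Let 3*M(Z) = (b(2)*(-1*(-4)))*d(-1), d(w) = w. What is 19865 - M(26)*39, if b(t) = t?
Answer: 19969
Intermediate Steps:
M(Z) = -8/3 (M(Z) = ((2*(-1*(-4)))*(-1))/3 = ((2*4)*(-1))/3 = (8*(-1))/3 = (⅓)*(-8) = -8/3)
19865 - M(26)*39 = 19865 - (-8)*39/3 = 19865 - 1*(-104) = 19865 + 104 = 19969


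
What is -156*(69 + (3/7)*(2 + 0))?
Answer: -76284/7 ≈ -10898.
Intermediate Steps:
-156*(69 + (3/7)*(2 + 0)) = -156*(69 + (3*(⅐))*2) = -156*(69 + (3/7)*2) = -156*(69 + 6/7) = -156*489/7 = -76284/7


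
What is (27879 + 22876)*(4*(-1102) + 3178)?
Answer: -62428650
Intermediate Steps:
(27879 + 22876)*(4*(-1102) + 3178) = 50755*(-4408 + 3178) = 50755*(-1230) = -62428650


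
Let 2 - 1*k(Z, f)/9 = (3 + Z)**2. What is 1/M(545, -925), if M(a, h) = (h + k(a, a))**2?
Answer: 1/7309685471449 ≈ 1.3680e-13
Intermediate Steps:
k(Z, f) = 18 - 9*(3 + Z)**2
M(a, h) = (18 + h - 9*(3 + a)**2)**2 (M(a, h) = (h + (18 - 9*(3 + a)**2))**2 = (18 + h - 9*(3 + a)**2)**2)
1/M(545, -925) = 1/((18 - 925 - 9*(3 + 545)**2)**2) = 1/((18 - 925 - 9*548**2)**2) = 1/((18 - 925 - 9*300304)**2) = 1/((18 - 925 - 2702736)**2) = 1/((-2703643)**2) = 1/7309685471449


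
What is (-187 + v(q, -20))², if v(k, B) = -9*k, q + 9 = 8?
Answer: 31684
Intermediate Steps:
q = -1 (q = -9 + 8 = -1)
(-187 + v(q, -20))² = (-187 - 9*(-1))² = (-187 + 9)² = (-178)² = 31684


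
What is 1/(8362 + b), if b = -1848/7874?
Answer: 3937/32920270 ≈ 0.00011959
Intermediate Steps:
b = -924/3937 (b = -1848*1/7874 = -924/3937 ≈ -0.23470)
1/(8362 + b) = 1/(8362 - 924/3937) = 1/(32920270/3937) = 3937/32920270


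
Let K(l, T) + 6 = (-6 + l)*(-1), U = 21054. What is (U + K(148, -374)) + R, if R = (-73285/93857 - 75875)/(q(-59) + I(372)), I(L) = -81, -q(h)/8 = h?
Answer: 760088733662/36698087 ≈ 20712.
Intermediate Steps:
q(h) = -8*h
K(l, T) = -l (K(l, T) = -6 + (-6 + l)*(-1) = -6 + (6 - l) = -l)
R = -7121473160/36698087 (R = (-73285/93857 - 75875)/(-8*(-59) - 81) = (-73285*1/93857 - 75875)/(472 - 81) = (-73285/93857 - 75875)/391 = -7121473160/93857*1/391 = -7121473160/36698087 ≈ -194.06)
(U + K(148, -374)) + R = (21054 - 1*148) - 7121473160/36698087 = (21054 - 148) - 7121473160/36698087 = 20906 - 7121473160/36698087 = 760088733662/36698087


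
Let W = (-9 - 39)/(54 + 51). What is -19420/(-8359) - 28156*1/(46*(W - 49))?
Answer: 4891898530/332796867 ≈ 14.699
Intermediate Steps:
W = -16/35 (W = -48/105 = -48*1/105 = -16/35 ≈ -0.45714)
-19420/(-8359) - 28156*1/(46*(W - 49)) = -19420/(-8359) - 28156*1/(46*(-16/35 - 49)) = -19420*(-1/8359) - 28156/((-1731/35*46)) = 19420/8359 - 28156/(-79626/35) = 19420/8359 - 28156*(-35/79626) = 19420/8359 + 492730/39813 = 4891898530/332796867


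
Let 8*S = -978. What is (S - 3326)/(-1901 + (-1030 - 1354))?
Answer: 13793/17140 ≈ 0.80473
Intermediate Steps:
S = -489/4 (S = (1/8)*(-978) = -489/4 ≈ -122.25)
(S - 3326)/(-1901 + (-1030 - 1354)) = (-489/4 - 3326)/(-1901 + (-1030 - 1354)) = -13793/(4*(-1901 - 2384)) = -13793/4/(-4285) = -13793/4*(-1/4285) = 13793/17140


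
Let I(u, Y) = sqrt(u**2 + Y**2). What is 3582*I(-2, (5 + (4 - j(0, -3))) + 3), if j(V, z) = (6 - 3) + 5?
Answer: 7164*sqrt(5) ≈ 16019.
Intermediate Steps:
j(V, z) = 8 (j(V, z) = 3 + 5 = 8)
I(u, Y) = sqrt(Y**2 + u**2)
3582*I(-2, (5 + (4 - j(0, -3))) + 3) = 3582*sqrt(((5 + (4 - 1*8)) + 3)**2 + (-2)**2) = 3582*sqrt(((5 + (4 - 8)) + 3)**2 + 4) = 3582*sqrt(((5 - 4) + 3)**2 + 4) = 3582*sqrt((1 + 3)**2 + 4) = 3582*sqrt(4**2 + 4) = 3582*sqrt(16 + 4) = 3582*sqrt(20) = 3582*(2*sqrt(5)) = 7164*sqrt(5)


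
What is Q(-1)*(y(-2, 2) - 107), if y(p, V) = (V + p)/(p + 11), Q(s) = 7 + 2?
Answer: -963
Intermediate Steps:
Q(s) = 9
y(p, V) = (V + p)/(11 + p)
Q(-1)*(y(-2, 2) - 107) = 9*((2 - 2)/(11 - 2) - 107) = 9*(0/9 - 107) = 9*((⅑)*0 - 107) = 9*(0 - 107) = 9*(-107) = -963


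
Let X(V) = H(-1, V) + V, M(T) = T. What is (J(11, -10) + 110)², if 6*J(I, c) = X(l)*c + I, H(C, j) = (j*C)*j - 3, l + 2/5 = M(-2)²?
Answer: 15784729/900 ≈ 17539.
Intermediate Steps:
l = 18/5 (l = -⅖ + (-2)² = -⅖ + 4 = 18/5 ≈ 3.6000)
H(C, j) = -3 + C*j² (H(C, j) = (C*j)*j - 3 = C*j² - 3 = -3 + C*j²)
X(V) = -3 + V - V² (X(V) = (-3 - V²) + V = -3 + V - V²)
J(I, c) = -103*c/50 + I/6 (J(I, c) = ((-3 + 18/5 - (18/5)²)*c + I)/6 = ((-3 + 18/5 - 1*324/25)*c + I)/6 = ((-3 + 18/5 - 324/25)*c + I)/6 = (-309*c/25 + I)/6 = (I - 309*c/25)/6 = -103*c/50 + I/6)
(J(11, -10) + 110)² = ((-103/50*(-10) + (⅙)*11) + 110)² = ((103/5 + 11/6) + 110)² = (673/30 + 110)² = (3973/30)² = 15784729/900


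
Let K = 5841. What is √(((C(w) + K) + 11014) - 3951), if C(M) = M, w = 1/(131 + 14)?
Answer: √271306745/145 ≈ 113.60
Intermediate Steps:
w = 1/145 ≈ 0.0068966
√(((C(w) + K) + 11014) - 3951) = √(((1/145 + 5841) + 11014) - 3951) = √((846946/145 + 11014) - 3951) = √(2443976/145 - 3951) = √(1871081/145) = √271306745/145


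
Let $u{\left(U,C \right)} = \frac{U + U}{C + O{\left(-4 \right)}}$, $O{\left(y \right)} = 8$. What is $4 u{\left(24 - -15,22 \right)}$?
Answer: $\frac{52}{5} \approx 10.4$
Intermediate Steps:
$u{\left(U,C \right)} = \frac{2 U}{8 + C}$ ($u{\left(U,C \right)} = \frac{U + U}{C + 8} = \frac{2 U}{8 + C}$)
$4 u{\left(24 - -15,22 \right)} = 4 \frac{2 \left(24 - -15\right)}{8 + 22} = 4 \frac{2 \left(24 + 15\right)}{30} = 4 \cdot 2 \cdot 39 \cdot \frac{1}{30} = 4 \cdot \frac{13}{5} = \frac{52}{5}$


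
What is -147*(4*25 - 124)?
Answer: 3528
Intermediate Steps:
-147*(4*25 - 124) = -147*(100 - 124) = -147*(-24) = 3528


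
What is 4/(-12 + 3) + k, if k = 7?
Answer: 59/9 ≈ 6.5556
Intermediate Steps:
4/(-12 + 3) + k = 4/(-12 + 3) + 7 = 4/(-9) + 7 = -⅑*4 + 7 = -4/9 + 7 = 59/9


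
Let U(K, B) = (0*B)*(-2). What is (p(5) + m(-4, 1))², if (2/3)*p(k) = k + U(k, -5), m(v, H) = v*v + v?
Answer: 1521/4 ≈ 380.25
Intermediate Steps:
m(v, H) = v + v² (m(v, H) = v² + v = v + v²)
U(K, B) = 0 (U(K, B) = 0*(-2) = 0)
p(k) = 3*k/2 (p(k) = 3*(k + 0)/2 = 3*k/2)
(p(5) + m(-4, 1))² = ((3/2)*5 - 4*(1 - 4))² = (15/2 - 4*(-3))² = (15/2 + 12)² = (39/2)² = 1521/4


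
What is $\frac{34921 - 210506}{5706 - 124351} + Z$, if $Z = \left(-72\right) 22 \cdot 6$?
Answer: $- \frac{225485299}{23729} \approx -9502.5$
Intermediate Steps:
$Z = -9504$ ($Z = \left(-1584\right) 6 = -9504$)
$\frac{34921 - 210506}{5706 - 124351} + Z = \frac{34921 - 210506}{5706 - 124351} - 9504 = - \frac{175585}{-118645} - 9504 = \left(-175585\right) \left(- \frac{1}{118645}\right) - 9504 = \frac{35117}{23729} - 9504 = - \frac{225485299}{23729}$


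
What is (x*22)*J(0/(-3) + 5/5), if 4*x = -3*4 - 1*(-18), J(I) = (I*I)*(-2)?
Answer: -66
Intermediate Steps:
J(I) = -2*I² (J(I) = I²*(-2) = -2*I²)
x = 3/2 (x = (-3*4 - 1*(-18))/4 = (-12 + 18)/4 = (¼)*6 = 3/2 ≈ 1.5000)
(x*22)*J(0/(-3) + 5/5) = ((3/2)*22)*(-2*(0/(-3) + 5/5)²) = 33*(-2*(0*(-⅓) + 5*(⅕))²) = 33*(-2*(0 + 1)²) = 33*(-2*1²) = 33*(-2*1) = 33*(-2) = -66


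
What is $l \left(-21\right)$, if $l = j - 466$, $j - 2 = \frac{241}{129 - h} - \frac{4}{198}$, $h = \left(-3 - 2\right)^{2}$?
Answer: $\frac{33275851}{3432} \approx 9695.8$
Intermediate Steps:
$h = 25$ ($h = \left(-5\right)^{2} = 25$)
$j = \frac{44243}{10296}$ ($j = 2 + \left(\frac{241}{129 - 25} - \frac{4}{198}\right) = 2 + \left(\frac{241}{129 - 25} - \frac{2}{99}\right) = 2 - \left(\frac{2}{99} - \frac{241}{104}\right) = 2 + \left(241 \cdot \frac{1}{104} - \frac{2}{99}\right) = 2 + \left(\frac{241}{104} - \frac{2}{99}\right) = 2 + \frac{23651}{10296} = \frac{44243}{10296} \approx 4.2971$)
$l = - \frac{4753693}{10296}$ ($l = \frac{44243}{10296} - 466 = - \frac{4753693}{10296} \approx -461.7$)
$l \left(-21\right) = \left(- \frac{4753693}{10296}\right) \left(-21\right) = \frac{33275851}{3432}$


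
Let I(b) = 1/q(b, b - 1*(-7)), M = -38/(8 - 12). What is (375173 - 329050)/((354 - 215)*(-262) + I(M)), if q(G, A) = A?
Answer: -1522059/1201792 ≈ -1.2665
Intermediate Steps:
M = 19/2 (M = -38/((-4*1)) = -38/(-4) = -38*(-¼) = 19/2 ≈ 9.5000)
I(b) = 1/(7 + b) (I(b) = 1/(b - 1*(-7)) = 1/(b + 7) = 1/(7 + b))
(375173 - 329050)/((354 - 215)*(-262) + I(M)) = (375173 - 329050)/((354 - 215)*(-262) + 1/(7 + 19/2)) = 46123/(139*(-262) + 1/(33/2)) = 46123/(-36418 + 2/33) = 46123/(-1201792/33) = 46123*(-33/1201792) = -1522059/1201792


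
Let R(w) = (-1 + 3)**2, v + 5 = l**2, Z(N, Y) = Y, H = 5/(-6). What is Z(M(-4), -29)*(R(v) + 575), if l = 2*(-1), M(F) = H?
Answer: -16791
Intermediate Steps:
H = -5/6 (H = 5*(-1/6) = -5/6 ≈ -0.83333)
M(F) = -5/6
l = -2
v = -1 (v = -5 + (-2)**2 = -5 + 4 = -1)
R(w) = 4 (R(w) = 2**2 = 4)
Z(M(-4), -29)*(R(v) + 575) = -29*(4 + 575) = -29*579 = -16791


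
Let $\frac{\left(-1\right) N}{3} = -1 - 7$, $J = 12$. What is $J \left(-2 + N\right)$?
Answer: $264$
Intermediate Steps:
$N = 24$ ($N = - 3 \left(-1 - 7\right) = \left(-3\right) \left(-8\right) = 24$)
$J \left(-2 + N\right) = 12 \left(-2 + 24\right) = 12 \cdot 22 = 264$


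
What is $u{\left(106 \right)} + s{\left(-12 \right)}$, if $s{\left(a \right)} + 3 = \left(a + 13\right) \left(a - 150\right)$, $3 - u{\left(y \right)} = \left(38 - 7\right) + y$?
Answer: $-299$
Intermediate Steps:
$u{\left(y \right)} = -28 - y$ ($u{\left(y \right)} = 3 - \left(\left(38 - 7\right) + y\right) = 3 - \left(31 + y\right) = -28 - y$)
$s{\left(a \right)} = -3 + \left(-150 + a\right) \left(13 + a\right)$ ($s{\left(a \right)} = -3 + \left(a + 13\right) \left(a - 150\right) = -3 + \left(13 + a\right) \left(-150 + a\right) = -3 + \left(-150 + a\right) \left(13 + a\right)$)
$u{\left(106 \right)} + s{\left(-12 \right)} = \left(-28 - 106\right) - \left(309 - 144\right) = \left(-28 - 106\right) + \left(-1953 + 144 + 1644\right) = -134 - 165 = -299$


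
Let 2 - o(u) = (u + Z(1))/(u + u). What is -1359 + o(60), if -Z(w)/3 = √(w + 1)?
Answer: -2715/2 + √2/40 ≈ -1357.5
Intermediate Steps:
Z(w) = -3*√(1 + w) (Z(w) = -3*√(w + 1) = -3*√(1 + w))
o(u) = 2 - (u - 3*√2)/(2*u) (o(u) = 2 - (u - 3*√(1 + 1))/(u + u) = 2 - (u - 3*√2)/(2*u))
-1359 + o(60) = -1359 + (3/2)*(60 + √2)/60 = -1359 + (3/2)*(1/60)*(60 + √2) = -1359 + (3/2 + √2/40) = -2715/2 + √2/40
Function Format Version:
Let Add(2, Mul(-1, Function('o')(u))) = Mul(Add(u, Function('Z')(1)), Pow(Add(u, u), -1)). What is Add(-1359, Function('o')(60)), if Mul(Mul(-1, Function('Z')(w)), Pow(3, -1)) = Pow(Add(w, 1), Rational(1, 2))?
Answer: Add(Rational(-2715, 2), Mul(Rational(1, 40), Pow(2, Rational(1, 2)))) ≈ -1357.5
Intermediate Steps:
Function('Z')(w) = Mul(-3, Pow(Add(1, w), Rational(1, 2))) (Function('Z')(w) = Mul(-3, Pow(Add(w, 1), Rational(1, 2))) = Mul(-3, Pow(Add(1, w), Rational(1, 2))))
Function('o')(u) = Add(2, Mul(Rational(-1, 2), Pow(u, -1), Add(u, Mul(-3, Pow(2, Rational(1, 2)))))) (Function('o')(u) = Add(2, Mul(-1, Mul(Add(u, Mul(-3, Pow(Add(1, 1), Rational(1, 2)))), Pow(Add(u, u), -1)))) = Add(2, Mul(-1, Mul(Add(u, Mul(-3, Pow(2, Rational(1, 2)))), Pow(Mul(2, u), -1)))) = Add(2, Mul(-1, Mul(Add(u, Mul(-3, Pow(2, Rational(1, 2)))), Mul(Rational(1, 2), Pow(u, -1))))) = Add(2, Mul(-1, Mul(Rational(1, 2), Pow(u, -1), Add(u, Mul(-3, Pow(2, Rational(1, 2))))))) = Add(2, Mul(Rational(-1, 2), Pow(u, -1), Add(u, Mul(-3, Pow(2, Rational(1, 2)))))))
Add(-1359, Function('o')(60)) = Add(-1359, Mul(Rational(3, 2), Pow(60, -1), Add(60, Pow(2, Rational(1, 2))))) = Add(-1359, Mul(Rational(3, 2), Rational(1, 60), Add(60, Pow(2, Rational(1, 2))))) = Add(-1359, Add(Rational(3, 2), Mul(Rational(1, 40), Pow(2, Rational(1, 2))))) = Add(Rational(-2715, 2), Mul(Rational(1, 40), Pow(2, Rational(1, 2))))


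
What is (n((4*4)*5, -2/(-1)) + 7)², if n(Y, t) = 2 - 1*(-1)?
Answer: 100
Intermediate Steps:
n(Y, t) = 3 (n(Y, t) = 2 + 1 = 3)
(n((4*4)*5, -2/(-1)) + 7)² = (3 + 7)² = 10² = 100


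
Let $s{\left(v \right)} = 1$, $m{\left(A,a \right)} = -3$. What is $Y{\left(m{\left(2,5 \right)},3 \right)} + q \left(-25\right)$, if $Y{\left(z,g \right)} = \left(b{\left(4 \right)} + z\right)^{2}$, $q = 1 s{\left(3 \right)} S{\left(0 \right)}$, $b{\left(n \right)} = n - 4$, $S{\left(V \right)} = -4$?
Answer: $109$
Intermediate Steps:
$b{\left(n \right)} = -4 + n$
$q = -4$ ($q = 1 \cdot 1 \left(-4\right) = 1 \left(-4\right) = -4$)
$Y{\left(z,g \right)} = z^{2}$ ($Y{\left(z,g \right)} = \left(\left(-4 + 4\right) + z\right)^{2} = \left(0 + z\right)^{2} = z^{2}$)
$Y{\left(m{\left(2,5 \right)},3 \right)} + q \left(-25\right) = \left(-3\right)^{2} - -100 = 9 + 100 = 109$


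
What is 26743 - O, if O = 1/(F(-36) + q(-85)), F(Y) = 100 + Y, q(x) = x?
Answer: 561604/21 ≈ 26743.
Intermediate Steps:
O = -1/21 (O = 1/((100 - 36) - 85) = 1/(64 - 85) = 1/(-21) = -1/21 ≈ -0.047619)
26743 - O = 26743 - 1*(-1/21) = 26743 + 1/21 = 561604/21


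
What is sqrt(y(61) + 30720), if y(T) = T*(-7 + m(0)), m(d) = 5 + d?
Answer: sqrt(30598) ≈ 174.92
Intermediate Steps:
y(T) = -2*T (y(T) = T*(-7 + (5 + 0)) = T*(-7 + 5) = T*(-2) = -2*T)
sqrt(y(61) + 30720) = sqrt(-2*61 + 30720) = sqrt(-122 + 30720) = sqrt(30598)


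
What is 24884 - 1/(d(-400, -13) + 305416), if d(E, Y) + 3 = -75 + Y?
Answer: 7597707299/305325 ≈ 24884.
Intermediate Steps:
d(E, Y) = -78 + Y (d(E, Y) = -3 + (-75 + Y) = -78 + Y)
24884 - 1/(d(-400, -13) + 305416) = 24884 - 1/((-78 - 13) + 305416) = 24884 - 1/(-91 + 305416) = 24884 - 1/305325 = 7597707299/305325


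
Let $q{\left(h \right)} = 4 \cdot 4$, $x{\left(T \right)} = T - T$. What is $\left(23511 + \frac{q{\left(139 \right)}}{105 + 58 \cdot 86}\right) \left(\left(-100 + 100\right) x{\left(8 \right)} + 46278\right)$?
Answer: $\frac{5541398941842}{5093} \approx 1.088 \cdot 10^{9}$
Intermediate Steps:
$x{\left(T \right)} = 0$
$q{\left(h \right)} = 16$
$\left(23511 + \frac{q{\left(139 \right)}}{105 + 58 \cdot 86}\right) \left(\left(-100 + 100\right) x{\left(8 \right)} + 46278\right) = \left(23511 + \frac{16}{105 + 58 \cdot 86}\right) \left(\left(-100 + 100\right) 0 + 46278\right) = \left(23511 + \frac{16}{105 + 4988}\right) \left(0 \cdot 0 + 46278\right) = \left(23511 + \frac{16}{5093}\right) \left(0 + 46278\right) = \left(23511 + 16 \cdot \frac{1}{5093}\right) 46278 = \left(23511 + \frac{16}{5093}\right) 46278 = \frac{119741539}{5093} \cdot 46278 = \frac{5541398941842}{5093}$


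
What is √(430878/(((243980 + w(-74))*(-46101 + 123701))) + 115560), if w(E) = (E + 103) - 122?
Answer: √527949297371307337329/67591540 ≈ 339.94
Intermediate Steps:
w(E) = -19 + E (w(E) = (103 + E) - 122 = -19 + E)
√(430878/(((243980 + w(-74))*(-46101 + 123701))) + 115560) = √(430878/(((243980 + (-19 - 74))*(-46101 + 123701))) + 115560) = √(430878/(((243980 - 93)*77600)) + 115560) = √(430878/((243887*77600)) + 115560) = √(430878/18925631200 + 115560) = √(430878*(1/18925631200) + 115560) = √(30777/1351830800 + 115560) = √(156217567278777/1351830800) = √527949297371307337329/67591540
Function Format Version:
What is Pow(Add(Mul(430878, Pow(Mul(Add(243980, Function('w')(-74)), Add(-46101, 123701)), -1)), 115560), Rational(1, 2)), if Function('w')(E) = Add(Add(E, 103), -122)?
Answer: Mul(Rational(1, 67591540), Pow(527949297371307337329, Rational(1, 2))) ≈ 339.94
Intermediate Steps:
Function('w')(E) = Add(-19, E) (Function('w')(E) = Add(Add(103, E), -122) = Add(-19, E))
Pow(Add(Mul(430878, Pow(Mul(Add(243980, Function('w')(-74)), Add(-46101, 123701)), -1)), 115560), Rational(1, 2)) = Pow(Add(Mul(430878, Pow(Mul(Add(243980, Add(-19, -74)), Add(-46101, 123701)), -1)), 115560), Rational(1, 2)) = Pow(Add(Mul(430878, Pow(Mul(Add(243980, -93), 77600), -1)), 115560), Rational(1, 2)) = Pow(Add(Mul(430878, Pow(Mul(243887, 77600), -1)), 115560), Rational(1, 2)) = Pow(Add(Mul(430878, Pow(18925631200, -1)), 115560), Rational(1, 2)) = Pow(Add(Mul(430878, Rational(1, 18925631200)), 115560), Rational(1, 2)) = Pow(Add(Rational(30777, 1351830800), 115560), Rational(1, 2)) = Pow(Rational(156217567278777, 1351830800), Rational(1, 2)) = Mul(Rational(1, 67591540), Pow(527949297371307337329, Rational(1, 2)))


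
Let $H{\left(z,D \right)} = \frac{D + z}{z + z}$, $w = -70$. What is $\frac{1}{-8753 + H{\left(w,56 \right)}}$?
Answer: $- \frac{10}{87529} \approx -0.00011425$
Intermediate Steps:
$H{\left(z,D \right)} = \frac{D + z}{2 z}$
$\frac{1}{-8753 + H{\left(w,56 \right)}} = \frac{1}{-8753 + \frac{56 - 70}{2 \left(-70\right)}} = \frac{1}{-8753 + \frac{1}{2} \left(- \frac{1}{70}\right) \left(-14\right)} = \frac{1}{-8753 + \frac{1}{10}} = \frac{1}{- \frac{87529}{10}} = - \frac{10}{87529}$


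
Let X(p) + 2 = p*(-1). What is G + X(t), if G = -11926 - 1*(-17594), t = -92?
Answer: 5758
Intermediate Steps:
X(p) = -2 - p (X(p) = -2 + p*(-1) = -2 - p)
G = 5668 (G = -11926 + 17594 = 5668)
G + X(t) = 5668 + (-2 - 1*(-92)) = 5668 + (-2 + 92) = 5668 + 90 = 5758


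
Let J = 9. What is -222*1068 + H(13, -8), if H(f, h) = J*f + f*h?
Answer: -237083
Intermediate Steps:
H(f, h) = 9*f + f*h
-222*1068 + H(13, -8) = -222*1068 + 13*(9 - 8) = -237096 + 13*1 = -237096 + 13 = -237083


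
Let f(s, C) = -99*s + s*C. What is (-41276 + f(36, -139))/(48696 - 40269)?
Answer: -49844/8427 ≈ -5.9148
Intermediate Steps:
f(s, C) = -99*s + C*s
(-41276 + f(36, -139))/(48696 - 40269) = (-41276 + 36*(-99 - 139))/(48696 - 40269) = (-41276 + 36*(-238))/8427 = (-41276 - 8568)*(1/8427) = -49844*1/8427 = -49844/8427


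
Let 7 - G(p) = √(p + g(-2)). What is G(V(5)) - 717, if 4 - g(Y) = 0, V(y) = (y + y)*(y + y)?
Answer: -710 - 2*√26 ≈ -720.20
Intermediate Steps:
V(y) = 4*y² (V(y) = (2*y)*(2*y) = 4*y²)
g(Y) = 4 (g(Y) = 4 - 1*0 = 4 + 0 = 4)
G(p) = 7 - √(4 + p) (G(p) = 7 - √(p + 4) = 7 - √(4 + p))
G(V(5)) - 717 = (7 - √(4 + 4*5²)) - 717 = (7 - √(4 + 4*25)) - 717 = (7 - √(4 + 100)) - 717 = (7 - √104) - 717 = (7 - 2*√26) - 717 = -710 - 2*√26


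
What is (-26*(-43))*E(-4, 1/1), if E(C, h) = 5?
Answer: 5590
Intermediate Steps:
(-26*(-43))*E(-4, 1/1) = -26*(-43)*5 = 1118*5 = 5590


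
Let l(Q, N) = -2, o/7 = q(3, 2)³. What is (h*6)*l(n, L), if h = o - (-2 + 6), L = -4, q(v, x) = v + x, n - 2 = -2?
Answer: -10452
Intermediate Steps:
n = 0 (n = 2 - 2 = 0)
o = 875 (o = 7*(3 + 2)³ = 7*5³ = 7*125 = 875)
h = 871 (h = 875 - (-2 + 6) = 875 - 1*4 = 875 - 4 = 871)
(h*6)*l(n, L) = (871*6)*(-2) = 5226*(-2) = -10452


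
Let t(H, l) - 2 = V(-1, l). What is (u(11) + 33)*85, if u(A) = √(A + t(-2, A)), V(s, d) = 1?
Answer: 2805 + 85*√14 ≈ 3123.0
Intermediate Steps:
t(H, l) = 3 (t(H, l) = 2 + 1 = 3)
u(A) = √(3 + A) (u(A) = √(A + 3) = √(3 + A))
(u(11) + 33)*85 = (√(3 + 11) + 33)*85 = (√14 + 33)*85 = (33 + √14)*85 = 2805 + 85*√14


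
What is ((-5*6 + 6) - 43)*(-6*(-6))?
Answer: -2412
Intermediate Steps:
((-5*6 + 6) - 43)*(-6*(-6)) = ((-30 + 6) - 43)*36 = (-24 - 43)*36 = -67*36 = -2412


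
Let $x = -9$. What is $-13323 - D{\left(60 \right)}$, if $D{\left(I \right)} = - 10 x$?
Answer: $-13413$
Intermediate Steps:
$D{\left(I \right)} = 90$ ($D{\left(I \right)} = \left(-10\right) \left(-9\right) = 90$)
$-13323 - D{\left(60 \right)} = -13323 - 90 = -13413$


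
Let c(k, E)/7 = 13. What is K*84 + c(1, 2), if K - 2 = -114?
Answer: -9317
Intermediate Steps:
K = -112 (K = 2 - 114 = -112)
c(k, E) = 91 (c(k, E) = 7*13 = 91)
K*84 + c(1, 2) = -112*84 + 91 = -9408 + 91 = -9317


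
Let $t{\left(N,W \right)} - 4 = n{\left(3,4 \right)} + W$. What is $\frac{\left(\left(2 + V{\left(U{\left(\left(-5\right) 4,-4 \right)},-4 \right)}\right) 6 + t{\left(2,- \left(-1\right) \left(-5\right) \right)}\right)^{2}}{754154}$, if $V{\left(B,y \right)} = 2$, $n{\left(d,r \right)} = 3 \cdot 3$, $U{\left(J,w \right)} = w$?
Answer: $\frac{512}{377077} \approx 0.0013578$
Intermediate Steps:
$n{\left(d,r \right)} = 9$
$t{\left(N,W \right)} = 13 + W$ ($t{\left(N,W \right)} = 4 + \left(9 + W\right) = 13 + W$)
$\frac{\left(\left(2 + V{\left(U{\left(\left(-5\right) 4,-4 \right)},-4 \right)}\right) 6 + t{\left(2,- \left(-1\right) \left(-5\right) \right)}\right)^{2}}{754154} = \frac{\left(\left(2 + 2\right) 6 + \left(13 - \left(-1\right) \left(-5\right)\right)\right)^{2}}{754154} = \left(4 \cdot 6 + \left(13 - 5\right)\right)^{2} \cdot \frac{1}{754154} = \left(24 + \left(13 - 5\right)\right)^{2} \cdot \frac{1}{754154} = \left(24 + 8\right)^{2} \cdot \frac{1}{754154} = 32^{2} \cdot \frac{1}{754154} = 1024 \cdot \frac{1}{754154} = \frac{512}{377077}$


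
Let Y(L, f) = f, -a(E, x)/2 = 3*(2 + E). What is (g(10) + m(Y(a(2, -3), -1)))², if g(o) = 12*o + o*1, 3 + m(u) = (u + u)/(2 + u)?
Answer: 15625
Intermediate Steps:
a(E, x) = -12 - 6*E (a(E, x) = -6*(2 + E) = -2*(6 + 3*E) = -12 - 6*E)
m(u) = -3 + 2*u/(2 + u) (m(u) = -3 + (u + u)/(2 + u) = -3 + (2*u)/(2 + u) = -3 + 2*u/(2 + u))
g(o) = 13*o (g(o) = 12*o + o = 13*o)
(g(10) + m(Y(a(2, -3), -1)))² = (13*10 + (-6 - 1*(-1))/(2 - 1))² = (130 + (-6 + 1)/1)² = (130 + 1*(-5))² = (130 - 5)² = 125² = 15625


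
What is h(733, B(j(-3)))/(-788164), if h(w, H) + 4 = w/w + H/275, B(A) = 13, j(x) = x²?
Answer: 203/54186275 ≈ 3.7463e-6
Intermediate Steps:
h(w, H) = -3 + H/275 (h(w, H) = -4 + (w/w + H/275) = -4 + (1 + H*(1/275)) = -4 + (1 + H/275) = -3 + H/275)
h(733, B(j(-3)))/(-788164) = (-3 + (1/275)*13)/(-788164) = (-3 + 13/275)*(-1/788164) = -812/275*(-1/788164) = 203/54186275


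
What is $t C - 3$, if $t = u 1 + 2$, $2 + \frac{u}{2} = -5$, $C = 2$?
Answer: $-27$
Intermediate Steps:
$u = -14$ ($u = -4 + 2 \left(-5\right) = -4 - 10 = -14$)
$t = -12$ ($t = \left(-14\right) 1 + 2 = -14 + 2 = -12$)
$t C - 3 = \left(-12\right) 2 - 3 = -24 - 3 = -27$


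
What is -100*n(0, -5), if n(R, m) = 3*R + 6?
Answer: -600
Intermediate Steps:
n(R, m) = 6 + 3*R
-100*n(0, -5) = -100*(6 + 3*0) = -100*(6 + 0) = -100*6 = -600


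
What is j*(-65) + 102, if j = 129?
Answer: -8283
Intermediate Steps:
j*(-65) + 102 = 129*(-65) + 102 = -8385 + 102 = -8283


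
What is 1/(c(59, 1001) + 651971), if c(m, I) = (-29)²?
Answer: 1/652812 ≈ 1.5318e-6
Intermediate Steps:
c(m, I) = 841
1/(c(59, 1001) + 651971) = 1/(841 + 651971) = 1/652812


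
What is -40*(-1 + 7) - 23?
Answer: -263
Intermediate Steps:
-40*(-1 + 7) - 23 = -240 - 23 = -263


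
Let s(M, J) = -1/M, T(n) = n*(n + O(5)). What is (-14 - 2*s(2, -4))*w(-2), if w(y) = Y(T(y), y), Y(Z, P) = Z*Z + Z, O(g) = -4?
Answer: -2028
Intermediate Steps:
T(n) = n*(-4 + n) (T(n) = n*(n - 4) = n*(-4 + n))
Y(Z, P) = Z + Z**2 (Y(Z, P) = Z**2 + Z = Z + Z**2)
w(y) = y*(1 + y*(-4 + y))*(-4 + y) (w(y) = (y*(-4 + y))*(1 + y*(-4 + y)) = y*(1 + y*(-4 + y))*(-4 + y))
(-14 - 2*s(2, -4))*w(-2) = (-14 - (-2)/2)*(-2*(1 - 2*(-4 - 2))*(-4 - 2)) = (-14 - (-2)/2)*(-2*(1 - 2*(-6))*(-6)) = (-14 - 2*(-1/2))*(-2*(1 + 12)*(-6)) = (-14 + 1)*(-2*13*(-6)) = -13*156 = -2028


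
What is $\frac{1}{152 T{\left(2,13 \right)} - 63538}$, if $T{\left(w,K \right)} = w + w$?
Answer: $- \frac{1}{62930} \approx -1.5891 \cdot 10^{-5}$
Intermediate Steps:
$T{\left(w,K \right)} = 2 w$
$\frac{1}{152 T{\left(2,13 \right)} - 63538} = \frac{1}{152 \cdot 2 \cdot 2 - 63538} = \frac{1}{152 \cdot 4 - 63538} = \frac{1}{608 - 63538} = \frac{1}{-62930} = - \frac{1}{62930}$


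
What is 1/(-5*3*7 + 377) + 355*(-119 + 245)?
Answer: 12166561/272 ≈ 44730.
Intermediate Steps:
1/(-5*3*7 + 377) + 355*(-119 + 245) = 1/(-15*7 + 377) + 355*126 = 1/(-105 + 377) + 44730 = 1/272 + 44730 = 12166561/272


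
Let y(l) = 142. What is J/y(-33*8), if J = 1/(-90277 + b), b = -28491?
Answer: -1/16865056 ≈ -5.9294e-8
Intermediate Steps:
J = -1/118768 (J = 1/(-90277 - 28491) = 1/(-118768) = -1/118768 ≈ -8.4198e-6)
J/y(-33*8) = -1/118768/142 = -1/118768*1/142 = -1/16865056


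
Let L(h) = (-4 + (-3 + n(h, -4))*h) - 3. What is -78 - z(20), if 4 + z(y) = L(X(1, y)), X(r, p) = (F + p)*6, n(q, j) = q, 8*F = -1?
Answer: -222877/16 ≈ -13930.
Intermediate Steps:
F = -1/8 (F = (1/8)*(-1) = -1/8 ≈ -0.12500)
X(r, p) = -3/4 + 6*p (X(r, p) = (-1/8 + p)*6 = -3/4 + 6*p)
L(h) = -7 + h*(-3 + h) (L(h) = (-4 + (-3 + h)*h) - 3 = (-4 + h*(-3 + h)) - 3 = -7 + h*(-3 + h))
z(y) = -35/4 + (-3/4 + 6*y)**2 - 18*y (z(y) = -4 + (-7 + (-3/4 + 6*y)**2 - 3*(-3/4 + 6*y)) = -4 + (-7 + (-3/4 + 6*y)**2 + (9/4 - 18*y)) = -4 + (-19/4 + (-3/4 + 6*y)**2 - 18*y) = -35/4 + (-3/4 + 6*y)**2 - 18*y)
-78 - z(20) = -78 - (-131/16 - 27*20 + 36*20**2) = -78 - (-131/16 - 540 + 36*400) = -78 - (-131/16 - 540 + 14400) = -78 - 1*221629/16 = -78 - 221629/16 = -222877/16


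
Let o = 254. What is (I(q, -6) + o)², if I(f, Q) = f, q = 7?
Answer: 68121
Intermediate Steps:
(I(q, -6) + o)² = (7 + 254)² = 261² = 68121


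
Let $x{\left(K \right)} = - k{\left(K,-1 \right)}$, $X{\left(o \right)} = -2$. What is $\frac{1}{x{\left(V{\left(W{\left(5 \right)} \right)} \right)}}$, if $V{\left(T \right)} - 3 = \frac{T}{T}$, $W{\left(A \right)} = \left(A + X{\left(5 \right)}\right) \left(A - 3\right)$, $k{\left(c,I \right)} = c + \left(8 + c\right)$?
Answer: $- \frac{1}{16} \approx -0.0625$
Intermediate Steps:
$k{\left(c,I \right)} = 8 + 2 c$
$W{\left(A \right)} = \left(-3 + A\right) \left(-2 + A\right)$ ($W{\left(A \right)} = \left(A - 2\right) \left(A - 3\right) = \left(-2 + A\right) \left(-3 + A\right) = \left(-3 + A\right) \left(-2 + A\right)$)
$V{\left(T \right)} = 4$ ($V{\left(T \right)} = 3 + \frac{T}{T} = 3 + 1 = 4$)
$x{\left(K \right)} = -8 - 2 K$ ($x{\left(K \right)} = - (8 + 2 K) = -8 - 2 K$)
$\frac{1}{x{\left(V{\left(W{\left(5 \right)} \right)} \right)}} = \frac{1}{-8 - 8} = \frac{1}{-16} = - \frac{1}{16}$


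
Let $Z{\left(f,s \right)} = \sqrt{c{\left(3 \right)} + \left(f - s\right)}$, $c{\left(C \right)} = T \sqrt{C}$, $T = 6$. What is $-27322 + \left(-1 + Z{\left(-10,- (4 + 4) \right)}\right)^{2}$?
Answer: $-27322 + \left(1 - \sqrt{2} \sqrt{-1 + 3 \sqrt{3}}\right)^{2} \approx -27318.0$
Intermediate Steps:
$c{\left(C \right)} = 6 \sqrt{C}$
$Z{\left(f,s \right)} = \sqrt{f - s + 6 \sqrt{3}}$ ($Z{\left(f,s \right)} = \sqrt{6 \sqrt{3} + \left(f - s\right)} = \sqrt{f - s + 6 \sqrt{3}}$)
$-27322 + \left(-1 + Z{\left(-10,- (4 + 4) \right)}\right)^{2} = -27322 + \left(-1 + \sqrt{-10 - - (4 + 4) + 6 \sqrt{3}}\right)^{2} = -27322 + \left(-1 + \sqrt{-10 - \left(-1\right) 8 + 6 \sqrt{3}}\right)^{2} = -27322 + \left(-1 + \sqrt{-10 - -8 + 6 \sqrt{3}}\right)^{2} = -27322 + \left(-1 + \sqrt{-10 + 8 + 6 \sqrt{3}}\right)^{2} = -27322 + \left(-1 + \sqrt{-2 + 6 \sqrt{3}}\right)^{2}$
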